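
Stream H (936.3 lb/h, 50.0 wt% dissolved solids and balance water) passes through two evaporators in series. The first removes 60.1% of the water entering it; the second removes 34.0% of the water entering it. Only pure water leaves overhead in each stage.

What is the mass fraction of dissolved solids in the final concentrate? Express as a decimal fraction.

water in feed = 936.3×0.500 = 468.15 lb/h.
After stage 1: water left = (1−0.601)×468.15 = 186.79; stream total = 654.94 lb/h.
After stage 2: water left = (1−0.340)×186.79 = 123.28; final concentrate = 591.43 lb/h.
dissolved solids fraction = 468.15/591.43 = 0.792.

0.792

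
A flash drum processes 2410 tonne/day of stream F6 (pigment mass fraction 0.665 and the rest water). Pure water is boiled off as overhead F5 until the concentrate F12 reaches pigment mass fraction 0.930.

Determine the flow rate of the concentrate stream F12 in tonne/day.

pigment is conserved: 2410×0.665 = 1602.7 tonne/day all reports to the concentrate.
Concentrate = 1602.7/(target fraction) = 1723.3 tonne/day.

1723 tonne/day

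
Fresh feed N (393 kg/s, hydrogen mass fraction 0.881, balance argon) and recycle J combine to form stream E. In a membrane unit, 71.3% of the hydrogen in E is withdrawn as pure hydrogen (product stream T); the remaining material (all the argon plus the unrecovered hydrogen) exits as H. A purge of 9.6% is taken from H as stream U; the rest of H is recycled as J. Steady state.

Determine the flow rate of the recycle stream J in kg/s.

argon enters only via N and leaves only via the purge: 393×0.119 = 0.096×(argon in H), and the membrane unit passes all argon, so argon in E = argon in H = 487.16 kg/s.
hydrogen in E: m_A = 393×0.881 + (1−0.096)·(1−0.713)·m_A, so m_A = 346.23/0.7406 = 467.53 kg/s.
H = (1−0.713)×467.53 + 487.16 = 621.34 kg/s.
Recycle J = (1−0.096)×621.34 = 561.69 kg/s.

561.7 kg/s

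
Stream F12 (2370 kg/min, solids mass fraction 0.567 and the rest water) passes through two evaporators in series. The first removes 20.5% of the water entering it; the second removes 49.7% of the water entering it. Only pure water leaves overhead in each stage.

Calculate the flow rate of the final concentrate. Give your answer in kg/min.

1754 kg/min

water in feed = 2370×0.433 = 1026.2 kg/min.
After stage 1: water left = (1−0.205)×1026.2 = 815.84; stream total = 2159.6 kg/min.
After stage 2: water left = (1−0.497)×815.84 = 410.37; final concentrate = 1754.2 kg/min.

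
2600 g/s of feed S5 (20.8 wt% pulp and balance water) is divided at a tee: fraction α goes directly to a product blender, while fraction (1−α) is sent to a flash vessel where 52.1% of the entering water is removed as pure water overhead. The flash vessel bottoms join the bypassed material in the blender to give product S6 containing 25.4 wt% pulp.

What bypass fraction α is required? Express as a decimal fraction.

All 2600×0.208 = 540.8 g/s of pulp reaches S6, so S6 = 540.8/0.254 = 2129.1 g/s and vapour = 470.87 g/s.
The evaporator receives (1−α)·2600 of feed at 0.792 water and removes 0.521 of that water:
0.521×0.792×(1−α)×2600 = 470.87
(1−α) = 470.87/1072.8 = 0.4389;  α = 0.5611.

0.561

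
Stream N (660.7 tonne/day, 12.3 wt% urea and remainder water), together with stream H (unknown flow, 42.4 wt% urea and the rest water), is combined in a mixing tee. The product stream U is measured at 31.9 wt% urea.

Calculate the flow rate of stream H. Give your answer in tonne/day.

Let H be the unknown flow. Total out = 660.7 + H.
urea balance: 81.266 + 0.424·H = 0.319·(660.7 + H)
(0.424 − 0.319)·H = 0.319×660.7 − 81.266 = 129.5
H = 129.5 / 0.105 = 1233.3 tonne/day

1233 tonne/day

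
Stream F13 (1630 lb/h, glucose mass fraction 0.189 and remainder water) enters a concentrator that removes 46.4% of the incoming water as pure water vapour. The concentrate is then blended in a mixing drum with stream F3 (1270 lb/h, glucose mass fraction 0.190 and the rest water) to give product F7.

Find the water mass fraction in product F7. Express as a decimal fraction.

Vapour removed = 0.464×0.811×1630 = 613.38 lb/h; concentrate = 1016.6 lb/h.
water reaching the mixer = 708.55 (from concentrate) + 1270×0.810 = 1737.3 lb/h.
Product flow = 1016.6 + 1270 = 2286.6 lb/h; water fraction = 0.760.

0.760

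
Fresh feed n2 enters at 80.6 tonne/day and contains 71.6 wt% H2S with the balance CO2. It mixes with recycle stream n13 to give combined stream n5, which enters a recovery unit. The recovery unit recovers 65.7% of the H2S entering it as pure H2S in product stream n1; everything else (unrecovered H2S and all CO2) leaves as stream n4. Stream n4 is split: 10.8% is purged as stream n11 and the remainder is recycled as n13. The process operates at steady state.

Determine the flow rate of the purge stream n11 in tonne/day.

25.97 tonne/day

CO2 enters only via n2 and leaves only via the purge: 80.6×0.284 = 0.108×(CO2 in n4), and the recovery unit passes all CO2, so CO2 in n5 = CO2 in n4 = 211.95 tonne/day.
H2S in n5: m_A = 80.6×0.716 + (1−0.108)·(1−0.657)·m_A, so m_A = 57.71/0.6940 = 83.15 tonne/day.
n4 = (1−0.657)×83.15 + 211.95 = 240.47 tonne/day.
Purge n11 = 0.108×240.47 = 25.971 tonne/day.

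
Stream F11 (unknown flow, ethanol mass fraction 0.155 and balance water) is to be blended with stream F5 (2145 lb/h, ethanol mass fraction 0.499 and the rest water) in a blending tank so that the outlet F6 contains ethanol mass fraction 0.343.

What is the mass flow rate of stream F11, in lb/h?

1780 lb/h

Let F11 be the unknown flow. Total out = 2145 + F11.
ethanol balance: 1070.4 + 0.155·F11 = 0.343·(2145 + F11)
(0.155 − 0.343)·F11 = 0.343×2145 − 1070.4 = -334.62
F11 = -334.62 / -0.188 = 1779.9 lb/h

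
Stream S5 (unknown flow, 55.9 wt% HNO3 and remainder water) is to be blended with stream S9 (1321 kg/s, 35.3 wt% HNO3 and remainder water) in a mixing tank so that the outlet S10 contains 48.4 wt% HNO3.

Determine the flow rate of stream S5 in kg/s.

Let S5 be the unknown flow. Total out = 1321 + S5.
HNO3 balance: 466.31 + 0.559·S5 = 0.484·(1321 + S5)
(0.559 − 0.484)·S5 = 0.484×1321 − 466.31 = 173.05
S5 = 173.05 / 0.075 = 2307.3 kg/s

2307 kg/s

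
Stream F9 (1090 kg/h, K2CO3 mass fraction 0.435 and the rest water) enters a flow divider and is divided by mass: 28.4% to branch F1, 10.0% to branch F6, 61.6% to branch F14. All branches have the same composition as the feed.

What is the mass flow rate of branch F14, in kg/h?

Branch F14 flow = 0.616×1090 = 671.44 kg/h.

671.4 kg/h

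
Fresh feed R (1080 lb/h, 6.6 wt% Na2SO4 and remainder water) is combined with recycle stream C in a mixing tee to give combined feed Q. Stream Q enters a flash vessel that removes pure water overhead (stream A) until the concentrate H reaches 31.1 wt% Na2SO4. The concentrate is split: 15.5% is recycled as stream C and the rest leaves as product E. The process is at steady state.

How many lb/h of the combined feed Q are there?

Overall Na2SO4 balance (none leaves overhead): Na2SO4 in fresh feed = Na2SO4 in product, i.e. 1080×0.066 = (1−0.155)·H·0.311.
H = 71.28/(0.311×0.845) = 271.24 lb/h.
Recycle C = 0.155×271.24 = 42.042 lb/h.
Combined feed Q = 1080 + 42.042 = 1122 lb/h.

1122 lb/h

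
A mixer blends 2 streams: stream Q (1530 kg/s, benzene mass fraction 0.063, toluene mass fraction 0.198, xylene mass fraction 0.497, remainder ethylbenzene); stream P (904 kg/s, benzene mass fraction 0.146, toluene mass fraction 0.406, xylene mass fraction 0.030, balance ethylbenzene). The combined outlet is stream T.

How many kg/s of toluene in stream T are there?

670 kg/s

toluene out = toluene in = 1530×0.198 + 904×0.406 = 669.96 kg/s.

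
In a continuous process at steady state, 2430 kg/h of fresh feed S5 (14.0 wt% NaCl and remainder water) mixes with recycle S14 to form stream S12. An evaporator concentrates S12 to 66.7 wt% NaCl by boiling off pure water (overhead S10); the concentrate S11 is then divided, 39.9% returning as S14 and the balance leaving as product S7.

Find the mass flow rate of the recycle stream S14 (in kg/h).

Overall NaCl balance (none leaves overhead): NaCl in fresh feed = NaCl in product, i.e. 2430×0.140 = (1−0.399)·S11·0.667.
S11 = 340.2/(0.667×0.601) = 848.66 kg/h.
Recycle S14 = 0.399×848.66 = 338.62 kg/h.

338.6 kg/h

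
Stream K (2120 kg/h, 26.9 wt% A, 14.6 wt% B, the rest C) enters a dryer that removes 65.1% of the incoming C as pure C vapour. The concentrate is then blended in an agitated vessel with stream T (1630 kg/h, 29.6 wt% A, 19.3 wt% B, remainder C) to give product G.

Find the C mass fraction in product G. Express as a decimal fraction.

Vapour removed = 0.651×0.585×2120 = 807.37 kg/h; concentrate = 1312.6 kg/h.
C reaching the mixer = 432.83 (from concentrate) + 1630×0.511 = 1265.8 kg/h.
Product flow = 1312.6 + 1630 = 2942.6 kg/h; C fraction = 0.430.

0.430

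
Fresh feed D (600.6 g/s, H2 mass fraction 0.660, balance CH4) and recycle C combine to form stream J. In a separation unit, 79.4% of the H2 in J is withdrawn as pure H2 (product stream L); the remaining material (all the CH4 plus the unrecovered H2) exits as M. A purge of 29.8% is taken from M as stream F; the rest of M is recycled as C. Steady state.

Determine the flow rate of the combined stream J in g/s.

CH4 enters only via D and leaves only via the purge: 600.6×0.340 = 0.298×(CH4 in M), and the separation unit passes all CH4, so CH4 in J = CH4 in M = 685.25 g/s.
H2 in J: m_A = 600.6×0.660 + (1−0.298)·(1−0.794)·m_A, so m_A = 396.4/0.8554 = 463.41 g/s.
J = 463.41 + 685.25 = 1148.7 g/s.

1149 g/s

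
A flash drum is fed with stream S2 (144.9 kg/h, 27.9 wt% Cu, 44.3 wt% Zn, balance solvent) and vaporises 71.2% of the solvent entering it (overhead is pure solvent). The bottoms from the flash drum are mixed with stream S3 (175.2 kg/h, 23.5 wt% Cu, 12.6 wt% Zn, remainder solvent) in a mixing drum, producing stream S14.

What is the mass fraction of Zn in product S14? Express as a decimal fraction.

Vapour removed = 0.712×0.278×144.9 = 28.681 kg/h; concentrate = 116.22 kg/h.
Zn reaching the mixer = 64.191 (from concentrate) + 175.2×0.126 = 86.266 kg/h.
Product flow = 116.22 + 175.2 = 291.42 kg/h; Zn fraction = 0.2960.

0.2960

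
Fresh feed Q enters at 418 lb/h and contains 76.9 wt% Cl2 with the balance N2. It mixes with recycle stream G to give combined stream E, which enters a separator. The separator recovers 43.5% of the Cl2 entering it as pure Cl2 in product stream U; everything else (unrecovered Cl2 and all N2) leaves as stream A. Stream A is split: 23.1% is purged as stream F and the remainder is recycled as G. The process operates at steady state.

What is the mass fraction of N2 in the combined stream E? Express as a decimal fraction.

0.4238

N2 enters only via Q and leaves only via the purge: 418×0.231 = 0.231×(N2 in A), and the separator passes all N2, so N2 in E = N2 in A = 418 lb/h.
Cl2 in E: m_A = 418×0.769 + (1−0.231)·(1−0.435)·m_A, so m_A = 321.44/0.5655 = 568.41 lb/h.
E = 568.41 + 418 = 986.41 lb/h.
N2 fraction in E = 418/986.41 = 0.4238.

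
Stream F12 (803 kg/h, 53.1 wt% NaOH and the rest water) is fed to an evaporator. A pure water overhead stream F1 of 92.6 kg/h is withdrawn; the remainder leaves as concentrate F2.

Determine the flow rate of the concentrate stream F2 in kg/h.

710.4 kg/h

Concentrate = 803 − 92.6 = 710.4 kg/h.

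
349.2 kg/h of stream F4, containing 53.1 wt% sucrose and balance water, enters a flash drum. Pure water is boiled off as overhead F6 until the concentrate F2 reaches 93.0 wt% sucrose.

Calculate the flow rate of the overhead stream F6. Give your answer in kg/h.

sucrose is conserved: 349.2×0.531 = 185.43 kg/h all reports to the concentrate.
Concentrate = 185.43/(target fraction) = 199.38 kg/h.
Overhead = 349.2 − 199.38 = 149.82 kg/h.

149.8 kg/h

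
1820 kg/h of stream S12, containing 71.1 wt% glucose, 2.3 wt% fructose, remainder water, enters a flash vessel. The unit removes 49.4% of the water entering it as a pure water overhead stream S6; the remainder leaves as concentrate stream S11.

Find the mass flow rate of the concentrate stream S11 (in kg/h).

1581 kg/h

water entering = 1820×0.266 = 484.12 kg/h; overhead removed = 0.494×484.12 = 239.16 kg/h.
Concentrate = 1820 − 239.16 = 1580.8 kg/h.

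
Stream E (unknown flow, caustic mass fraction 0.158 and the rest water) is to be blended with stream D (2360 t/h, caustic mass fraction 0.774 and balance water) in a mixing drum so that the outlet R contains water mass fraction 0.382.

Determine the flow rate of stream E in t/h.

Let E be the unknown flow. Total out = 2360 + E.
water balance: 533.36 + 0.842·E = 0.382·(2360 + E)
(0.842 − 0.382)·E = 0.382×2360 − 533.36 = 368.16
E = 368.16 / 0.460 = 800.35 t/h

800.3 t/h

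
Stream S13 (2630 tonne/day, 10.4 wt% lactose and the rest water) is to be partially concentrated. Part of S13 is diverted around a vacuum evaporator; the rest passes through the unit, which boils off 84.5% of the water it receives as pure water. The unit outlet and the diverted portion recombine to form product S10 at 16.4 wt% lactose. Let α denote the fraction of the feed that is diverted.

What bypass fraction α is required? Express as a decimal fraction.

0.517

All 2630×0.104 = 273.52 tonne/day of lactose reaches S10, so S10 = 273.52/0.164 = 1667.8 tonne/day and vapour = 962.2 tonne/day.
The evaporator receives (1−α)·2630 of feed at 0.896 water and removes 0.845 of that water:
0.845×0.896×(1−α)×2630 = 962.2
(1−α) = 962.2/1991.2 = 0.4832;  α = 0.5168.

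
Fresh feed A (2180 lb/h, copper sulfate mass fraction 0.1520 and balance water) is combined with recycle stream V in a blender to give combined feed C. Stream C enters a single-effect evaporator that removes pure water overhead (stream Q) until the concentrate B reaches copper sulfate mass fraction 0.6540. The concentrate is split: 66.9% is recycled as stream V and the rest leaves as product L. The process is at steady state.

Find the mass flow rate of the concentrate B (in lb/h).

Overall copper sulfate balance (none leaves overhead): copper sulfate in fresh feed = copper sulfate in product, i.e. 2180×0.152 = (1−0.669)·B·0.654.
B = 331.36/(0.654×0.331) = 1530.7 lb/h.

1531 lb/h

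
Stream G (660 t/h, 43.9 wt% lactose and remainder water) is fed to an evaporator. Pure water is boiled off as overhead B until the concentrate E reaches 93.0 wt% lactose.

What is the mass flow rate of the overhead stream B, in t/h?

lactose is conserved: 660×0.439 = 289.74 t/h all reports to the concentrate.
Concentrate = 289.74/(target fraction) = 311.55 t/h.
Overhead = 660 − 311.55 = 348.45 t/h.

348.5 t/h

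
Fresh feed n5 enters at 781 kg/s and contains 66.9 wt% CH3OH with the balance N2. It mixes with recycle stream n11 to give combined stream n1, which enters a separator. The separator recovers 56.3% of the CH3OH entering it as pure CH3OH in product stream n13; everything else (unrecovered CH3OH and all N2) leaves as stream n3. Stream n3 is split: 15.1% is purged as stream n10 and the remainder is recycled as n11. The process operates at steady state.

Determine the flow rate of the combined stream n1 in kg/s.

2543 kg/s

N2 enters only via n5 and leaves only via the purge: 781×0.331 = 0.151×(N2 in n3), and the separator passes all N2, so N2 in n1 = N2 in n3 = 1712 kg/s.
CH3OH in n1: m_A = 781×0.669 + (1−0.151)·(1−0.563)·m_A, so m_A = 522.49/0.6290 = 830.68 kg/s.
n1 = 830.68 + 1712 = 2542.7 kg/s.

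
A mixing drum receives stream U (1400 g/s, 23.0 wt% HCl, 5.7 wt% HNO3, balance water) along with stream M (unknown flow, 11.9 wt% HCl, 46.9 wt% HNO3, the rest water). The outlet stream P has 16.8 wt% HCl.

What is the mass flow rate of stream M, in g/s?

1771 g/s

Let M be the unknown flow. Total out = 1400 + M.
HCl balance: 322 + 0.119·M = 0.168·(1400 + M)
(0.119 − 0.168)·M = 0.168×1400 − 322 = -86.8
M = -86.8 / -0.049 = 1771.4 g/s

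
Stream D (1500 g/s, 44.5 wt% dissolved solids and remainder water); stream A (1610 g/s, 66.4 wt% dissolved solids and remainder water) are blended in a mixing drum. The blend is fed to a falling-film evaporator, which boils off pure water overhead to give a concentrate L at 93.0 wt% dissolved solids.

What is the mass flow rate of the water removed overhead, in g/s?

1243 g/s

dissolved solids entering = 1500×0.445 + 1610×0.664 = 1736.5 g/s.
All dissolved solids reports to L, so L = 1736.5/0.930 = 1867.2 g/s.
Total feed = 3110 g/s; overhead = 3110 − 1867.2 = 1242.8 g/s.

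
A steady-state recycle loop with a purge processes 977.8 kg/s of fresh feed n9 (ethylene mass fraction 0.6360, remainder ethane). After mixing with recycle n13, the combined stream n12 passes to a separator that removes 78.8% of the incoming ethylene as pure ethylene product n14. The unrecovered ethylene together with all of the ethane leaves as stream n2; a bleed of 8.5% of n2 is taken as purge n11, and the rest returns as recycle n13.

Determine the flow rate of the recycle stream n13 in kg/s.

ethane enters only via n9 and leaves only via the purge: 977.8×0.364 = 0.085×(ethane in n2), and the separator passes all ethane, so ethane in n12 = ethane in n2 = 4187.3 kg/s.
ethylene in n12: m_A = 977.8×0.636 + (1−0.085)·(1−0.788)·m_A, so m_A = 621.88/0.8060 = 771.55 kg/s.
n2 = (1−0.788)×771.55 + 4187.3 = 4350.9 kg/s.
Recycle n13 = (1−0.085)×4350.9 = 3981 kg/s.

3981 kg/s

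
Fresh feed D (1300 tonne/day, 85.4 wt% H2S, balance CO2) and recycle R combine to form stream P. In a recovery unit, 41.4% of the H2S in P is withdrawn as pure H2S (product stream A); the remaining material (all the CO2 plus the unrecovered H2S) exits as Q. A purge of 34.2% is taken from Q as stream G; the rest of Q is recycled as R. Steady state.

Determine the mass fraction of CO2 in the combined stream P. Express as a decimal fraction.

CO2 enters only via D and leaves only via the purge: 1300×0.146 = 0.342×(CO2 in Q), and the recovery unit passes all CO2, so CO2 in P = CO2 in Q = 554.97 tonne/day.
H2S in P: m_A = 1300×0.854 + (1−0.342)·(1−0.414)·m_A, so m_A = 1110.2/0.6144 = 1806.9 tonne/day.
P = 1806.9 + 554.97 = 2361.9 tonne/day.
CO2 fraction in P = 554.97/2361.9 = 0.235.

0.235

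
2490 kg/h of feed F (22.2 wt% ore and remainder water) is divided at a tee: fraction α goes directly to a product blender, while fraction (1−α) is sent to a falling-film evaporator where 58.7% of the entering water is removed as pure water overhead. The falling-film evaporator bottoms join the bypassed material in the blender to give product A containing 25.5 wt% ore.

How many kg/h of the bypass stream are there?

All 2490×0.222 = 552.78 kg/h of ore reaches A, so A = 552.78/0.255 = 2167.8 kg/h and vapour = 322.24 kg/h.
The evaporator receives (1−α)·2490 of feed at 0.778 water and removes 0.587 of that water:
0.587×0.778×(1−α)×2490 = 322.24
(1−α) = 322.24/1137.1 = 0.2834;  α = 0.7166.
Bypass flow = 0.7166×2490 = 1784.4 kg/h.

1784 kg/h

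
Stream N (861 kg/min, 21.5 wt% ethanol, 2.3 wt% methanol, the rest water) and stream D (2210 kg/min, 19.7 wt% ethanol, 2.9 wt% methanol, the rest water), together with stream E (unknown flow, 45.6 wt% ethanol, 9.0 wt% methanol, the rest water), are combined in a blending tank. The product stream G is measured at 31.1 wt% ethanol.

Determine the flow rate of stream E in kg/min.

2308 kg/min

Let E be the unknown flow. Total out = 3071 + E.
ethanol balance: 620.49 + 0.456·E = 0.311·(3071 + E)
(0.456 − 0.311)·E = 0.311×3071 − 620.49 = 334.6
E = 334.6 / 0.145 = 2307.6 kg/min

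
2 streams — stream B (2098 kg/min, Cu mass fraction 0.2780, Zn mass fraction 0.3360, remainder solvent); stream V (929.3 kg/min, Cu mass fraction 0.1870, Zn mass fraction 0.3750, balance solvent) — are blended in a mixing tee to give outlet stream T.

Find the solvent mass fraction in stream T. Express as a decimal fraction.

0.4020

Total flow out = 2098 + 929.3 = 3027.3 kg/min.
solvent in = 2098×0.386 + 929.3×0.438 = 1216.9 kg/min.
solvent mass fraction in T = 1216.9/3027.3 = 0.4020.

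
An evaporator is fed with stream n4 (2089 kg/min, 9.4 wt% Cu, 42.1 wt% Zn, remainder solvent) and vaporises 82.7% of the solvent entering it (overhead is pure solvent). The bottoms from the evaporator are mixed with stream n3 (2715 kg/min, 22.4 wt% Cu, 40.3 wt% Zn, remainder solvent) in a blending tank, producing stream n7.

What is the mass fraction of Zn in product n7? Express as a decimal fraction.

Vapour removed = 0.827×0.485×2089 = 837.89 kg/min; concentrate = 1251.1 kg/min.
Zn reaching the mixer = 879.47 (from concentrate) + 2715×0.403 = 1973.6 kg/min.
Product flow = 1251.1 + 2715 = 3966.1 kg/min; Zn fraction = 0.4976.

0.4976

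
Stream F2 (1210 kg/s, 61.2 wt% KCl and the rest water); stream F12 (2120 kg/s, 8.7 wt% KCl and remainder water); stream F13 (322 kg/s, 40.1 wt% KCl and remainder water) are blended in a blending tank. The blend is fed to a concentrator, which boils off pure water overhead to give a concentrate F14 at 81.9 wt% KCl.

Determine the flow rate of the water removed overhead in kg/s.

KCl entering = 1210×0.612 + 2120×0.087 + 322×0.401 = 1054.1 kg/s.
All KCl reports to F14, so F14 = 1054.1/0.819 = 1287 kg/s.
Total feed = 3652 kg/s; overhead = 3652 − 1287 = 2365 kg/s.

2365 kg/s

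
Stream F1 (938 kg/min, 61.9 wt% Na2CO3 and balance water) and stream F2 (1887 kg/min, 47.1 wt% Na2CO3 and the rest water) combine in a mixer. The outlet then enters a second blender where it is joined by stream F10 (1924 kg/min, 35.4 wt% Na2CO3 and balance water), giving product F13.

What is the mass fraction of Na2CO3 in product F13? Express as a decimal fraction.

Overall, product flow = 4749 kg/min.
Na2CO3 in = 938×0.619 + 1887×0.471 + 1924×0.354 = 2150.5 kg/min.
Na2CO3 fraction in F13 = 0.4528.

0.4528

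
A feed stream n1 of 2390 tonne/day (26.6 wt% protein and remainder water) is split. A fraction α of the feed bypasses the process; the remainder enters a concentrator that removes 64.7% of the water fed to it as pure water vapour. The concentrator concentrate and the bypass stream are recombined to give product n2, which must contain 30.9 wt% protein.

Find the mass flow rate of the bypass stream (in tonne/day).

All 2390×0.266 = 635.74 tonne/day of protein reaches n2, so n2 = 635.74/0.309 = 2057.4 tonne/day and vapour = 332.59 tonne/day.
The evaporator receives (1−α)·2390 of feed at 0.734 water and removes 0.647 of that water:
0.647×0.734×(1−α)×2390 = 332.59
(1−α) = 332.59/1135 = 0.2930;  α = 0.7070.
Bypass flow = 0.7070×2390 = 1689.7 tonne/day.

1690 tonne/day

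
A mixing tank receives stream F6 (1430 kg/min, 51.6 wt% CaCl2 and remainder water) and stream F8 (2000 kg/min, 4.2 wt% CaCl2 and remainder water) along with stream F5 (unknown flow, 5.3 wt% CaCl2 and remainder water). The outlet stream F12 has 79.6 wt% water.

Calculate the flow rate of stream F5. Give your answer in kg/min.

809 kg/min

Let F5 be the unknown flow. Total out = 3430 + F5.
water balance: 2608.1 + 0.947·F5 = 0.796·(3430 + F5)
(0.947 − 0.796)·F5 = 0.796×3430 − 2608.1 = 122.16
F5 = 122.16 / 0.151 = 809.01 kg/min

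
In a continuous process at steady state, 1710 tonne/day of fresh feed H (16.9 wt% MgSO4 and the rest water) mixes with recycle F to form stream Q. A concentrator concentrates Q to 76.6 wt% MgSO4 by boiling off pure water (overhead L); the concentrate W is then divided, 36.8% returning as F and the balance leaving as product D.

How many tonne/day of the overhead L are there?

Overall MgSO4 balance (none leaves overhead): MgSO4 in fresh feed = MgSO4 in product, i.e. 1710×0.169 = (1−0.368)·W·0.766.
W = 288.99/(0.766×0.632) = 596.95 tonne/day.
Recycle F = 0.368×596.95 = 219.68 tonne/day.
Combined feed Q = 1710 + 219.68 = 1929.7 tonne/day.
Overhead L = Q − W = 1929.7 − 596.95 = 1332.7 tonne/day.

1333 tonne/day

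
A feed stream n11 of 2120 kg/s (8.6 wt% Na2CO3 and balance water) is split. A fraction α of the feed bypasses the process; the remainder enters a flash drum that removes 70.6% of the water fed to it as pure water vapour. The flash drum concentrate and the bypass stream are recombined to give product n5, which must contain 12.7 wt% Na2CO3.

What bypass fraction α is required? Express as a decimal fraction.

0.500

All 2120×0.086 = 182.32 kg/s of Na2CO3 reaches n5, so n5 = 182.32/0.127 = 1435.6 kg/s and vapour = 684.41 kg/s.
The evaporator receives (1−α)·2120 of feed at 0.914 water and removes 0.706 of that water:
0.706×0.914×(1−α)×2120 = 684.41
(1−α) = 684.41/1368 = 0.5003;  α = 0.4997.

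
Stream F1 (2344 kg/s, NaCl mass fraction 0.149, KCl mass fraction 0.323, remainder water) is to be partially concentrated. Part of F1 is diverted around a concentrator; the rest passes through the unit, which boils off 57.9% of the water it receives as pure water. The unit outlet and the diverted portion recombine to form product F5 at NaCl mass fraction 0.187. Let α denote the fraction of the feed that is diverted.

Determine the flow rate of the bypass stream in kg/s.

All 2344×0.149 = 349.26 kg/s of NaCl reaches F5, so F5 = 349.26/0.187 = 1867.7 kg/s and vapour = 476.32 kg/s.
The evaporator receives (1−α)·2344 of feed at 0.528 water and removes 0.579 of that water:
0.579×0.528×(1−α)×2344 = 476.32
(1−α) = 476.32/716.59 = 0.6647;  α = 0.3353.
Bypass flow = 0.3353×2344 = 785.93 kg/s.

785.9 kg/s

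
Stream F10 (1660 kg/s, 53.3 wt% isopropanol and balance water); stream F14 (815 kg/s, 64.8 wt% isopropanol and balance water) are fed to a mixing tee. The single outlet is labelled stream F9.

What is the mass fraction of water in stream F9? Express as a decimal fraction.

Total flow out = 1660 + 815 = 2475 kg/s.
water in = 1660×0.467 + 815×0.352 = 1062.1 kg/s.
water mass fraction in F9 = 1062.1/2475 = 0.429.

0.429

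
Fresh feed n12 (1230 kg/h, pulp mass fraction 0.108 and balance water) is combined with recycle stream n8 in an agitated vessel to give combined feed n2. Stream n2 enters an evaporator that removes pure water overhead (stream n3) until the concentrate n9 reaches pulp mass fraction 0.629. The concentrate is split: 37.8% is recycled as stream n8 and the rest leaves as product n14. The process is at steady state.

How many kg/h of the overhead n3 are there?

1019 kg/h

Overall pulp balance (none leaves overhead): pulp in fresh feed = pulp in product, i.e. 1230×0.108 = (1−0.378)·n9·0.629.
n9 = 132.84/(0.629×0.622) = 339.54 kg/h.
Recycle n8 = 0.378×339.54 = 128.35 kg/h.
Combined feed n2 = 1230 + 128.35 = 1358.3 kg/h.
Overhead n3 = n2 − n9 = 1358.3 − 339.54 = 1018.8 kg/h.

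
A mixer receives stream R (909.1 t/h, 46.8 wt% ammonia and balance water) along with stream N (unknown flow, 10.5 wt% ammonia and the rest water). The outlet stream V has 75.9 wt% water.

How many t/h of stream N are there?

1517 t/h

Let N be the unknown flow. Total out = 909.1 + N.
water balance: 483.64 + 0.895·N = 0.759·(909.1 + N)
(0.895 − 0.759)·N = 0.759×909.1 − 483.64 = 206.37
N = 206.37 / 0.136 = 1517.4 t/h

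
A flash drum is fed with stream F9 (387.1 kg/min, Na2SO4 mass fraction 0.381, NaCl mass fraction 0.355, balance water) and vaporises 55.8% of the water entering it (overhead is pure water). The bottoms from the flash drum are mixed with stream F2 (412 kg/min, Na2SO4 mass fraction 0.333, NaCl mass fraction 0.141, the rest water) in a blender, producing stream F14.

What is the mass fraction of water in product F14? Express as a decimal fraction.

0.353

Vapour removed = 0.558×0.264×387.1 = 57.024 kg/min; concentrate = 330.08 kg/min.
water reaching the mixer = 45.17 (from concentrate) + 412×0.526 = 261.88 kg/min.
Product flow = 330.08 + 412 = 742.08 kg/min; water fraction = 0.353.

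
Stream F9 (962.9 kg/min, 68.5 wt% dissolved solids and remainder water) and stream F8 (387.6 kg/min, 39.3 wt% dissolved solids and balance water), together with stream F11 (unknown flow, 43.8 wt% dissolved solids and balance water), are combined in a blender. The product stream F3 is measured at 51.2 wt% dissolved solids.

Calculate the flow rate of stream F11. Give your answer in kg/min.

Let F11 be the unknown flow. Total out = 1350.5 + F11.
dissolved solids balance: 811.91 + 0.438·F11 = 0.512·(1350.5 + F11)
(0.438 − 0.512)·F11 = 0.512×1350.5 − 811.91 = -120.46
F11 = -120.46 / -0.074 = 1627.8 kg/min

1628 kg/min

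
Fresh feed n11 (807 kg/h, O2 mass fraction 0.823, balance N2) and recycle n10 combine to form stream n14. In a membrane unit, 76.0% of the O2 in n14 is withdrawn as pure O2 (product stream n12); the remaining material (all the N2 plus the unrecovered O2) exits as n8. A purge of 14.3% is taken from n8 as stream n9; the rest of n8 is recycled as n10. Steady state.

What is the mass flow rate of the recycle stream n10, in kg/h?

N2 enters only via n11 and leaves only via the purge: 807×0.177 = 0.143×(N2 in n8), and the membrane unit passes all N2, so N2 in n14 = N2 in n8 = 998.87 kg/h.
O2 in n14: m_A = 807×0.823 + (1−0.143)·(1−0.760)·m_A, so m_A = 664.16/0.7943 = 836.14 kg/h.
n8 = (1−0.760)×836.14 + 998.87 = 1199.5 kg/h.
Recycle n10 = (1−0.143)×1199.5 = 1028 kg/h.

1028 kg/h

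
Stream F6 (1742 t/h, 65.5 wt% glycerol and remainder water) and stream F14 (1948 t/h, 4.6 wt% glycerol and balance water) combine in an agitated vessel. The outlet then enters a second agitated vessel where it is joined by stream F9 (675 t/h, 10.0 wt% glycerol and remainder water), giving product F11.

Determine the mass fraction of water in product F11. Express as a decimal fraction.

0.7026

Overall, product flow = 4365 t/h.
water in = 1742×0.345 + 1948×0.954 + 675×0.900 = 3066.9 t/h.
water fraction in F11 = 0.7026.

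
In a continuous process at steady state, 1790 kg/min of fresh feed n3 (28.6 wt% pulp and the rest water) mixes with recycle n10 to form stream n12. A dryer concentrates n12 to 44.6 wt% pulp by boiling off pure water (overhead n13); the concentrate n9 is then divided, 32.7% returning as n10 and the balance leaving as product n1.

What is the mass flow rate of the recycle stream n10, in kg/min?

557.7 kg/min

Overall pulp balance (none leaves overhead): pulp in fresh feed = pulp in product, i.e. 1790×0.286 = (1−0.327)·n9·0.446.
n9 = 511.94/(0.446×0.673) = 1705.6 kg/min.
Recycle n10 = 0.327×1705.6 = 557.72 kg/min.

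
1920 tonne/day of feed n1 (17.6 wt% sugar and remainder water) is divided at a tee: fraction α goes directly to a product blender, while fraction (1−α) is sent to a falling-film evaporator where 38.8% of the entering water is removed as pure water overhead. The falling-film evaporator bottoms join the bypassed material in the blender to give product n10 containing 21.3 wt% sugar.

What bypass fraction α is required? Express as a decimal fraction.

All 1920×0.176 = 337.92 tonne/day of sugar reaches n10, so n10 = 337.92/0.213 = 1586.5 tonne/day and vapour = 333.52 tonne/day.
The evaporator receives (1−α)·1920 of feed at 0.824 water and removes 0.388 of that water:
0.388×0.824×(1−α)×1920 = 333.52
(1−α) = 333.52/613.85 = 0.5433;  α = 0.4567.

0.457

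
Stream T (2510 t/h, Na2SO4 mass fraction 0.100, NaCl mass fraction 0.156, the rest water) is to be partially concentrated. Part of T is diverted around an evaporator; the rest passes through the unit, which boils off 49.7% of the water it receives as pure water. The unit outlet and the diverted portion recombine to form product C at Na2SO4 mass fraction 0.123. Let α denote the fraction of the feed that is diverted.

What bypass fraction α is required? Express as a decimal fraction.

All 2510×0.100 = 251 t/h of Na2SO4 reaches C, so C = 251/0.123 = 2040.7 t/h and vapour = 469.35 t/h.
The evaporator receives (1−α)·2510 of feed at 0.744 water and removes 0.497 of that water:
0.497×0.744×(1−α)×2510 = 469.35
(1−α) = 469.35/928.12 = 0.5057;  α = 0.4943.

0.494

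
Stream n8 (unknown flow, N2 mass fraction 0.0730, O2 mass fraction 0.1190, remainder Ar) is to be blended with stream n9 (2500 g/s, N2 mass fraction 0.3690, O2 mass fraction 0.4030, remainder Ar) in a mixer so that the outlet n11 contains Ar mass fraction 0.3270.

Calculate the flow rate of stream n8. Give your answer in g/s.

514.6 g/s

Let n8 be the unknown flow. Total out = 2500 + n8.
Ar balance: 570 + 0.808·n8 = 0.327·(2500 + n8)
(0.808 − 0.327)·n8 = 0.327×2500 − 570 = 247.5
n8 = 247.5 / 0.481 = 514.55 g/s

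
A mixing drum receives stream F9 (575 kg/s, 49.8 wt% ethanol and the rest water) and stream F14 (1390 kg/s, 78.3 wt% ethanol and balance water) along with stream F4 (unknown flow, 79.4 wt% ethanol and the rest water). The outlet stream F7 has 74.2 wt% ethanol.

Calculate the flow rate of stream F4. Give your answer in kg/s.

Let F4 be the unknown flow. Total out = 1965 + F4.
ethanol balance: 1374.7 + 0.794·F4 = 0.742·(1965 + F4)
(0.794 − 0.742)·F4 = 0.742×1965 − 1374.7 = 83.31
F4 = 83.31 / 0.052 = 1602.1 kg/s

1602 kg/s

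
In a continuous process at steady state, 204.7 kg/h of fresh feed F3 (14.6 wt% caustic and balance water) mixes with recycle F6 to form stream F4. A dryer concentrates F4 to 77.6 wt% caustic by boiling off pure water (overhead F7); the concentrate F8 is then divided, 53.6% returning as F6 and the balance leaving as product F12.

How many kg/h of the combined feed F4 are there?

249.2 kg/h

Overall caustic balance (none leaves overhead): caustic in fresh feed = caustic in product, i.e. 204.7×0.146 = (1−0.536)·F8·0.776.
F8 = 29.886/(0.776×0.464) = 83.002 kg/h.
Recycle F6 = 0.536×83.002 = 44.489 kg/h.
Combined feed F4 = 204.7 + 44.489 = 249.19 kg/h.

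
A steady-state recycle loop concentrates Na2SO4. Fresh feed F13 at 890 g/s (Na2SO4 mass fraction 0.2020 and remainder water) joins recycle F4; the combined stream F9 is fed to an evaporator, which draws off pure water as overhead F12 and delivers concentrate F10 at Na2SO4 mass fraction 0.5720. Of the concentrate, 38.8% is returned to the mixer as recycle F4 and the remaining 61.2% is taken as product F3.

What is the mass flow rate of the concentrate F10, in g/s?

Overall Na2SO4 balance (none leaves overhead): Na2SO4 in fresh feed = Na2SO4 in product, i.e. 890×0.202 = (1−0.388)·F10·0.572.
F10 = 179.78/(0.572×0.612) = 513.56 g/s.

513.6 g/s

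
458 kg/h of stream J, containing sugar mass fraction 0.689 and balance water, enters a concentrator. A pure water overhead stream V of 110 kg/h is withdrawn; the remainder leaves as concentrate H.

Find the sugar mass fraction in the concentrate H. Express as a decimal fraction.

0.907

sugar is not removed: 458×0.689 = 315.56 kg/h of sugar enters H.
Concentrate = 458 − 110 = 348 kg/h.
Mass fraction = 315.56/348 = 0.907.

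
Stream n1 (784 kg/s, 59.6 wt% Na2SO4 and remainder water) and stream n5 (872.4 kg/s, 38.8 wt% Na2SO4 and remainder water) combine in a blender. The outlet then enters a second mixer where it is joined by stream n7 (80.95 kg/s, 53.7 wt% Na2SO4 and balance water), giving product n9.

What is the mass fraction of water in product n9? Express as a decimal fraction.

0.511

Overall, product flow = 1737.3 kg/s.
water in = 784×0.404 + 872.4×0.612 + 80.95×0.463 = 888.12 kg/s.
water fraction in n9 = 0.511.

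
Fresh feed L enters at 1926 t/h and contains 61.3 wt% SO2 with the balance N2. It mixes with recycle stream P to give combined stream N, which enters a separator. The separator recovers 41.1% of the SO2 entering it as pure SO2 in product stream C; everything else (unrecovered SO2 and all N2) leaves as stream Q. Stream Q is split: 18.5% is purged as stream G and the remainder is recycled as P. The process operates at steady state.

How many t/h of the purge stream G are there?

N2 enters only via L and leaves only via the purge: 1926×0.387 = 0.185×(N2 in Q), and the separator passes all N2, so N2 in N = N2 in Q = 4029 t/h.
SO2 in N: m_A = 1926×0.613 + (1−0.185)·(1−0.411)·m_A, so m_A = 1180.6/0.5200 = 2270.6 t/h.
Q = (1−0.411)×2270.6 + 4029 = 5366.4 t/h.
Purge G = 0.185×5366.4 = 992.78 t/h.

992.8 t/h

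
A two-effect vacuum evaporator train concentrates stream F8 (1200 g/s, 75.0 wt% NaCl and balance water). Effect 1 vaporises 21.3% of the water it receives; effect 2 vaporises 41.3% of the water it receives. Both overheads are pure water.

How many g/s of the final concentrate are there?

water in feed = 1200×0.250 = 300 g/s.
After stage 1: water left = (1−0.213)×300 = 236.1; stream total = 1136.1 g/s.
After stage 2: water left = (1−0.413)×236.1 = 138.59; final concentrate = 1038.6 g/s.

1039 g/s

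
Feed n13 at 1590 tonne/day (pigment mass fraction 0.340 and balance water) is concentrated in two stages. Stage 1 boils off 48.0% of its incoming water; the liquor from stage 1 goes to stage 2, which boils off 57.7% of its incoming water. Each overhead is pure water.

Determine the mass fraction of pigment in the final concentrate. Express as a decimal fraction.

0.701

water in feed = 1590×0.660 = 1049.4 tonne/day.
After stage 1: water left = (1−0.480)×1049.4 = 545.69; stream total = 1086.3 tonne/day.
After stage 2: water left = (1−0.577)×545.69 = 230.83; final concentrate = 771.43 tonne/day.
pigment fraction = 540.6/771.43 = 0.701.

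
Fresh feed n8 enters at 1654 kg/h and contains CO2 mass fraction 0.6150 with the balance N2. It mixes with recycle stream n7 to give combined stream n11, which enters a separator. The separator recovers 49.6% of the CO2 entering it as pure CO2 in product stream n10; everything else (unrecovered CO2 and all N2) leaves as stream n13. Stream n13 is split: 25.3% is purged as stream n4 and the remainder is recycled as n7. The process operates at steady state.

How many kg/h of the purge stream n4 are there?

844.8 kg/h

N2 enters only via n8 and leaves only via the purge: 1654×0.385 = 0.253×(N2 in n13), and the separator passes all N2, so N2 in n11 = N2 in n13 = 2517 kg/h.
CO2 in n11: m_A = 1654×0.615 + (1−0.253)·(1−0.496)·m_A, so m_A = 1017.2/0.6235 = 1631.4 kg/h.
n13 = (1−0.496)×1631.4 + 2517 = 3339.2 kg/h.
Purge n4 = 0.253×3339.2 = 844.82 kg/h.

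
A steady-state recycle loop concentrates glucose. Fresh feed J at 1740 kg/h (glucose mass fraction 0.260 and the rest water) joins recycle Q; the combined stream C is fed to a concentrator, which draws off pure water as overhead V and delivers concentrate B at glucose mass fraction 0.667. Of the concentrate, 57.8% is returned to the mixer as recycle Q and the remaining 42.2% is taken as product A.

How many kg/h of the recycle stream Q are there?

929 kg/h

Overall glucose balance (none leaves overhead): glucose in fresh feed = glucose in product, i.e. 1740×0.260 = (1−0.578)·B·0.667.
B = 452.4/(0.667×0.422) = 1607.3 kg/h.
Recycle Q = 0.578×1607.3 = 928.99 kg/h.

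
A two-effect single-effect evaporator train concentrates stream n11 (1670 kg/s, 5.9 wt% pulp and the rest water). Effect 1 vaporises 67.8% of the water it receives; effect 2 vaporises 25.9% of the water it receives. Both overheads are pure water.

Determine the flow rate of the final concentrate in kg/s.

water in feed = 1670×0.941 = 1571.5 kg/s.
After stage 1: water left = (1−0.678)×1571.5 = 506.01; stream total = 604.54 kg/s.
After stage 2: water left = (1−0.259)×506.01 = 374.96; final concentrate = 473.49 kg/s.

473.5 kg/s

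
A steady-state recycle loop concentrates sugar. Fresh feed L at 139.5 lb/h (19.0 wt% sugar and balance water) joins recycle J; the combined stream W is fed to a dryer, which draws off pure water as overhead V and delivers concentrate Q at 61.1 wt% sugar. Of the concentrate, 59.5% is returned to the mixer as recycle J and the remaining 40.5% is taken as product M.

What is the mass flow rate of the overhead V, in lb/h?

Overall sugar balance (none leaves overhead): sugar in fresh feed = sugar in product, i.e. 139.5×0.190 = (1−0.595)·Q·0.611.
Q = 26.505/(0.611×0.405) = 107.11 lb/h.
Recycle J = 0.595×107.11 = 63.731 lb/h.
Combined feed W = 139.5 + 63.731 = 203.23 lb/h.
Overhead V = W − Q = 203.23 − 107.11 = 96.12 lb/h.

96.12 lb/h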